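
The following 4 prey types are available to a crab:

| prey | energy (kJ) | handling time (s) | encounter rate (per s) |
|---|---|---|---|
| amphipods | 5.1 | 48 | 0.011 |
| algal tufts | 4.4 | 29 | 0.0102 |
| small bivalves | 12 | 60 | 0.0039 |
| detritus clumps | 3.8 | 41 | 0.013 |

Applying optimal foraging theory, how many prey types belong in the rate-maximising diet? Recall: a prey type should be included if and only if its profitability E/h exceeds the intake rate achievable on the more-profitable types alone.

Profitabilities (E/h, kJ/s): small bivalves 0.2, algal tufts 0.152, amphipods 0.106, detritus clumps 0.0927. Add prey in this order while the next type's profitability exceeds the intake rate on those already taken.
Rate on top 1: 0.03793. algal tufts: 0.152 > 0.03793 → include.
Rate on top 2: 0.05993. amphipods: 0.106 > 0.05993 → include.
Rate on top 3: 0.07181. detritus clumps: 0.0927 > 0.07181 → include.
Optimal diet: small bivalves, algal tufts, amphipods, detritus clumps — 4 of 4 types.

4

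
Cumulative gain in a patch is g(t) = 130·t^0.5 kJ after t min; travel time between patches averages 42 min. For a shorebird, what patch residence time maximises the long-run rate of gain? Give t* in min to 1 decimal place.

42.0 min

Maximise g(t)/(T+t): set derivative to zero → g'(t)(T+t) = g(t).
g'(t) = 0.5·130·t^-0.5. Setting 0.5·130·t^-0.5 = 130·t^0.5/(42+t) gives 0.5(42+t) = t, so 0.50·t = 0.5×42.
t* = 0.5×42/0.50 = 42 min.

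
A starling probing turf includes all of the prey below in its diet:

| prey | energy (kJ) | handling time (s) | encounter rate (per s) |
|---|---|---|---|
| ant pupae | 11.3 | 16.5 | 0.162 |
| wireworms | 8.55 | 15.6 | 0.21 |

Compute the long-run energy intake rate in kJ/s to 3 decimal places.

0.522 kJ/s

R = (0.162×11.3 + 0.21×8.55) / (1 + 0.162×16.5 + 0.21×15.6) = 3.626/6.949 = 0.5218 kJ/s.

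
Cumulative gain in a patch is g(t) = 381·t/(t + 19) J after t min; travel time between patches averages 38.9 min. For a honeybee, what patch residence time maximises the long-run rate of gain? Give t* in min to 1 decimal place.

Optimal t* satisfies g'(t*) = g(t*)/(T + t*).
g'(t) = 381·19/(t + 19)². Setting 381·19/(t+19)² = 381t/[(t+19)(38.9+t)] gives 19(38.9+t) = t(t+19), so t² = 19×38.9 = 739.1.
t* = √739.1 = 27.19 min.

27.2 min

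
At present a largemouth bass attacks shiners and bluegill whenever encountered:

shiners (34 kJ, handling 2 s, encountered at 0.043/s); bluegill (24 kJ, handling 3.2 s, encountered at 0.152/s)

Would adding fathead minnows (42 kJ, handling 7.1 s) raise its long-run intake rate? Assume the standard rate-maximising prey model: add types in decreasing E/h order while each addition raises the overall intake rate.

Yes

On shiners and bluegill alone, R = ΣλE/(1+Σλh) = 5.11/1.572 = 3.25 kJ/s.
fathead minnows: E/h = 42/7.1 = 5.915 kJ/s.
Since 5.915 > R, including fathead minnows increases the long-run rate.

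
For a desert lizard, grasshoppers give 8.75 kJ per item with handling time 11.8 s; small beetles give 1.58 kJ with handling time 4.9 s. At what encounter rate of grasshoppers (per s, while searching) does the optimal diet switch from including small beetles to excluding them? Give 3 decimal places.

Drop small beetles once their profitability E₂/h₂ falls below the rate achievable on grasshoppers alone: E₂/h₂ = λE₁/(1 + λh₁).
Solve for λ: λE₁h₂ = E₂(1 + λh₁) → λ(E₁h₂ − E₂h₁) = E₂ → λ = E₂/(E₁h₂ − E₂h₁).
λ = 1.58/(8.75×4.9 − 1.58×11.8) = 1.58/24.23 = 0.06521 per s.

0.065 per s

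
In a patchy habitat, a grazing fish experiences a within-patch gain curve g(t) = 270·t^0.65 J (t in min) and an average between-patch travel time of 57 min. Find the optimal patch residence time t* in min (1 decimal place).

Maximise g(t)/(T+t): set derivative to zero → g'(t)(T+t) = g(t).
g'(t) = 0.65·270·t^-0.35. Setting 0.65·270·t^-0.35 = 270·t^0.65/(57+t) gives 0.65(57+t) = t, so 0.35·t = 0.65×57.
t* = 0.65×57/0.35 = 105.9 min.

105.9 min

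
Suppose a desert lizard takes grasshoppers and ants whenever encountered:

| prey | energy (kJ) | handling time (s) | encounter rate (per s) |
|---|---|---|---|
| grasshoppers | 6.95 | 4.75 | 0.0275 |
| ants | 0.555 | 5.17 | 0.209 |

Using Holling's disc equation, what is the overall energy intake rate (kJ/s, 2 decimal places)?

R = Σλ_iE_i / (1 + Σλ_ih_i)
Numerator: 0.0275×6.95 + 0.209×0.555 = 0.3071
Denominator: 1 + 0.0275×4.75 + 0.209×5.17 = 2.211
R = 0.3071/2.211 = 0.1389 kJ/s

0.14 kJ/s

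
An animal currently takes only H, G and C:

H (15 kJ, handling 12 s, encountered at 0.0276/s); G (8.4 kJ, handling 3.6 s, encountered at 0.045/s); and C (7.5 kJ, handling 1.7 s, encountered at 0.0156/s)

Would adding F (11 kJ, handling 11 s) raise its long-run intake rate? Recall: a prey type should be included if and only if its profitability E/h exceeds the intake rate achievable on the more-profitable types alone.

Current rate: (0.0276×15 + 0.045×8.4 + 0.0156×7.5)/(1 + 0.0276×12 + 0.045×3.6 + 0.0156×1.7) = 0.5981 kJ/s.
F: E/h = 11/11 = 1 kJ/s.
Since 1 > R, including F increases the long-run rate.

Yes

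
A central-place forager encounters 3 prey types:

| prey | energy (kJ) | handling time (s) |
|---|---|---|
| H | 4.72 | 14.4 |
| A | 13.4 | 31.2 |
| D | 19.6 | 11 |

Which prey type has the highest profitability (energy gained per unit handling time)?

Profitability E/h (kJ/s): H = 4.72/14.4 = 0.328, A = 13.4/31.2 = 0.429, D = 19.6/11 = 1.78.
Ranked: D > A > H.

D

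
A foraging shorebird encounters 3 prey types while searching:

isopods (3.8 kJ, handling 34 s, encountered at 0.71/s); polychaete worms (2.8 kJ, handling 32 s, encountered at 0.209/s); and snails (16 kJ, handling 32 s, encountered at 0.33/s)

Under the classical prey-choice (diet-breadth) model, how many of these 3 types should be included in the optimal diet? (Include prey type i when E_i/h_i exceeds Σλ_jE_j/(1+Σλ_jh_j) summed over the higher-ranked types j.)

E/h in descending order: snails 0.5, isopods 0.112, polychaete worms 0.0875 kJ/s. The optimal diet is the largest prefix of this list for which every included type satisfies E_i/h_i > R on the types above it.
Rate on top 1: 0.4567. isopods: 0.112 < 0.4567 → exclude; stop.
Optimal diet: snails — 1 of 3 types.

1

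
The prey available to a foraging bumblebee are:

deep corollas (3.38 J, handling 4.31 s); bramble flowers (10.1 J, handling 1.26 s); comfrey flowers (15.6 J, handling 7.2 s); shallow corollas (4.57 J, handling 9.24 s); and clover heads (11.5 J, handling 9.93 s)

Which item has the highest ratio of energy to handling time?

Profitability E/h (J/s): deep corollas = 3.38/4.31 = 0.784, bramble flowers = 10.1/1.26 = 8.02, comfrey flowers = 15.6/7.2 = 2.17, shallow corollas = 4.57/9.24 = 0.495, clover heads = 11.5/9.93 = 1.16.
Ranked: bramble flowers > comfrey flowers > clover heads > deep corollas > shallow corollas.

bramble flowers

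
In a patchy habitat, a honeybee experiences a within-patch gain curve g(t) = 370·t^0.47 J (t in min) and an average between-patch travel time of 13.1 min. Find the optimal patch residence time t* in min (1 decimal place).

11.6 min

Optimal t* satisfies g'(t*) = g(t*)/(T + t*).
g'(t) = 0.47·370·t^-0.53. Setting 0.47·370·t^-0.53 = 370·t^0.47/(13.1+t) gives 0.47(13.1+t) = t, so 0.53·t = 0.47×13.1.
t* = 0.47×13.1/0.53 = 11.62 min.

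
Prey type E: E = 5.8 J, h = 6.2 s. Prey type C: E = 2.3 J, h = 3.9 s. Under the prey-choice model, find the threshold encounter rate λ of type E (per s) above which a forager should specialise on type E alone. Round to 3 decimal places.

The zero-one rule: include type C iff E₂/h₂ > λE₁/(1+λh₁). Equality gives the switch point.
λE₁h₂ = E₂ + λE₂h₁ ⇒ λ = E₂/(E₁h₂ − E₂h₁) = 2.3/(22.62 − 14.26) = 0.2751 per s.

0.275 per s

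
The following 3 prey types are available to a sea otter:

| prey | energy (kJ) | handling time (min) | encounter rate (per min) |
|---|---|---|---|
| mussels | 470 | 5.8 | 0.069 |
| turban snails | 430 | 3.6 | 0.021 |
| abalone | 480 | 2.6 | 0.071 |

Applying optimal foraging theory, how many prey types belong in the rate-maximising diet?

3

Profitabilities (E/h, kJ/min): abalone 185, turban snails 119, mussels 81. Add prey in this order while the next type's profitability exceeds the intake rate on those already taken.
Rate on top 1: 28.77. turban snails: 119 > 28.77 → include.
Rate on top 2: 34.21. mussels: 81 > 34.21 → include.
Optimal diet: abalone, turban snails, mussels — 3 of 3 types.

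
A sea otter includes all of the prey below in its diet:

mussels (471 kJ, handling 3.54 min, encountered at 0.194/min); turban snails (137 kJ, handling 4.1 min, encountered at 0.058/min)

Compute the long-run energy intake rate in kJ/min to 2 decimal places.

Energy encountered per unit search time: 0.194×471 + 0.058×137 = 99.32 kJ/min.
Handling time per unit search time: 0.194×3.54 + 0.058×4.1 = 0.9246.
Rate = 99.32/(1 + 0.9246) = 51.61 kJ/min.

51.61 kJ/min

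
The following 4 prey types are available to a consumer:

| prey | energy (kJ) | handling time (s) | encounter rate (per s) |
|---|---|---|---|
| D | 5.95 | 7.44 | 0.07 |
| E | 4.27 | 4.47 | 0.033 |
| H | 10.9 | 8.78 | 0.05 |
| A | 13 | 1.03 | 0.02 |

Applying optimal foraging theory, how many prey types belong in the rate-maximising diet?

4

E/h in descending order: A 12.6, H 1.24, E 0.955, D 0.8 kJ/s. The optimal diet is the largest prefix of this list for which every included type satisfies E_i/h_i > R on the types above it.
Rate on top 1: 0.2548. H: 1.24 > 0.2548 → include.
Rate on top 2: 0.5515. E: 0.955 > 0.5515 → include.
Rate on top 3: 0.5886. D: 0.8 > 0.5886 → include.
Optimal diet: A, H, E, D — 4 of 4 types.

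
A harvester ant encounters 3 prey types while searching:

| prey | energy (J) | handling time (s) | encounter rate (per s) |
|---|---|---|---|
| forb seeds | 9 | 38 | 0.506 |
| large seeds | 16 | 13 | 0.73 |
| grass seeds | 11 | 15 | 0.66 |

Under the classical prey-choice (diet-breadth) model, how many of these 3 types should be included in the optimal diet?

1

E/h in descending order: large seeds 1.23, grass seeds 0.733, forb seeds 0.237 J/s. The optimal diet is the largest prefix of this list for which every included type satisfies E_i/h_i > R on the types above it.
Rate on top 1: 1.113. grass seeds: 0.733 < 1.113 → exclude; stop.
Optimal diet: large seeds — 1 of 3 types.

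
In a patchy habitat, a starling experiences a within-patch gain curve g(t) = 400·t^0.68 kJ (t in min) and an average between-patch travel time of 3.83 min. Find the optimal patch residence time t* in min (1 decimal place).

By the marginal value theorem, leave when the instantaneous gain rate g'(t) equals the habitat-wide average g(t)/(T + t).
g'(t) = 0.68·400·t^-0.32. Setting 0.68·400·t^-0.32 = 400·t^0.68/(3.83+t) gives 0.68(3.83+t) = t, so 0.32·t = 0.68×3.83.
t* = 0.68×3.83/0.32 = 8.139 min.

8.1 min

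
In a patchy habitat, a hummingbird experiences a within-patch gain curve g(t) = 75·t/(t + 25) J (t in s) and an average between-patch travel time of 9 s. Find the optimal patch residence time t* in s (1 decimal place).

15.0 s

By the marginal value theorem, leave when the instantaneous gain rate g'(t) equals the habitat-wide average g(t)/(T + t).
g'(t) = 75·25/(t + 25)². Setting 75·25/(t+25)² = 75t/[(t+25)(9+t)] gives 25(9+t) = t(t+25), so t² = 25×9 = 225.
t* = √225 = 15 s.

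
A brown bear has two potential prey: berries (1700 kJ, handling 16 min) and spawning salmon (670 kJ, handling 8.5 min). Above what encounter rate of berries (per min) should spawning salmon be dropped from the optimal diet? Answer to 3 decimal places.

0.180 per min

The zero-one rule: include spawning salmon iff E₂/h₂ > λE₁/(1+λh₁). Equality gives the switch point.
λE₁h₂ = E₂ + λE₂h₁ ⇒ λ = E₂/(E₁h₂ − E₂h₁) = 670/(1.445e+04 − 1.072e+04) = 0.1796 per min.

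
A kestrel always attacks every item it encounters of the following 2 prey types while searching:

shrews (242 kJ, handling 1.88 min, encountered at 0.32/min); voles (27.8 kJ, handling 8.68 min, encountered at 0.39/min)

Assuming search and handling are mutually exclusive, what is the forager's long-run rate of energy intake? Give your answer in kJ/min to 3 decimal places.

R = (0.32×242 + 0.39×27.8) / (1 + 0.32×1.88 + 0.39×8.68) = 88.28/4.987 = 17.7 kJ/min.

17.703 kJ/min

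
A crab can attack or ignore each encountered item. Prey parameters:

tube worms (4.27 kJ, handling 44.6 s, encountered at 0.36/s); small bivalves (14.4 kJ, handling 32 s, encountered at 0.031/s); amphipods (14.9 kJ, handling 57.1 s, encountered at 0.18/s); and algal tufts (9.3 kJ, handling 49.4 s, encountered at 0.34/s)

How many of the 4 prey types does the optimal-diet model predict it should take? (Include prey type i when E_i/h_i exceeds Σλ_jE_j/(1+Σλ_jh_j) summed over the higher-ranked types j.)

2

Rank by E/h (kJ/s): small bivalves 0.45, amphipods 0.261, algal tufts 0.188, tube worms 0.0957. Include each in turn until the next type's E/h falls below the running intake rate.
Rate on top 1: 0.2241. amphipods: 0.261 > 0.2241 → include.
Rate on top 2: 0.255. algal tufts: 0.188 < 0.255 → exclude; stop.
Optimal diet: small bivalves, amphipods — 2 of 4 types.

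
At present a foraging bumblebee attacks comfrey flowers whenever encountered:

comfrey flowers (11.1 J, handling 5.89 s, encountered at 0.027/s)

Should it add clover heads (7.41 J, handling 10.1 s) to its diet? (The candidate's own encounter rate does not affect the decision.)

Yes

Intake rate on the current diet: R = (0.027×11.1) / (1 + 0.027×5.89) = 0.2997/1.159 = 0.2586 J/s.
clover heads: E/h = 7.41/10.1 = 0.7337 J/s.
0.7337 > 0.2586, so adding clover heads raises the average — include it.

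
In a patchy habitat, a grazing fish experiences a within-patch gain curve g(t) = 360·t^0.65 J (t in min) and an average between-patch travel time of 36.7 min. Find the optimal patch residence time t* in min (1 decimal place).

68.2 min

Optimal t* satisfies g'(t*) = g(t*)/(T + t*).
g'(t) = 0.65·360·t^-0.35. Setting 0.65·360·t^-0.35 = 360·t^0.65/(36.7+t) gives 0.65(36.7+t) = t, so 0.35·t = 0.65×36.7.
t* = 0.65×36.7/0.35 = 68.16 min.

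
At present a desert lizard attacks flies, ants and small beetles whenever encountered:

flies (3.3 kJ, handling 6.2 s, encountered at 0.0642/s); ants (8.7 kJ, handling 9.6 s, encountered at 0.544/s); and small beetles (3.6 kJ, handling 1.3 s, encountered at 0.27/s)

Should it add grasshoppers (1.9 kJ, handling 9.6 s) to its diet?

On flies, ants and small beetles alone, R = ΣλE/(1+Σλh) = 5.917/6.971 = 0.8487 kJ/s.
Profitability of grasshoppers: 1.9/9.6 = 0.1979 kJ/s.
Since 0.1979 < R, time spent handling grasshoppers is better spent searching.

No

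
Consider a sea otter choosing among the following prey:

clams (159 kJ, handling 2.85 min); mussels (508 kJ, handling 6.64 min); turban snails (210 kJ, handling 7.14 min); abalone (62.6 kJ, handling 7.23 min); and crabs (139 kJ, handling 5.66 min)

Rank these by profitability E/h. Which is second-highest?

In descending order of E/h:
mussels: 508/6.64 = 76.5 kJ/min
clams: 159/2.85 = 55.8 kJ/min
turban snails: 210/7.14 = 29.4 kJ/min
crabs: 139/5.66 = 24.6 kJ/min
abalone: 62.6/7.23 = 8.66 kJ/min

clams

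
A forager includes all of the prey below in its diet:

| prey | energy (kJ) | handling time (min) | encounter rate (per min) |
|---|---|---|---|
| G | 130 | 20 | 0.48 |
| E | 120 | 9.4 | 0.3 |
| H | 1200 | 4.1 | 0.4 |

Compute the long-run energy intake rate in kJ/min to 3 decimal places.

Energy encountered per unit search time: 0.48×130 + 0.3×120 + 0.4×1200 = 578.4 kJ/min.
Handling time per unit search time: 0.48×20 + 0.3×9.4 + 0.4×4.1 = 14.06.
Rate = 578.4/(1 + 14.06) = 38.41 kJ/min.

38.406 kJ/min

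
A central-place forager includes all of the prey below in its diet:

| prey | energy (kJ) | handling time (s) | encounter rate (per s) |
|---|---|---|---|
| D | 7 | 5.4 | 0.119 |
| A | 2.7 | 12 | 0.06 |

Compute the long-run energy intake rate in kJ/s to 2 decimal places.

0.42 kJ/s

R = (0.119×7 + 0.06×2.7) / (1 + 0.119×5.4 + 0.06×12) = 0.995/2.363 = 0.4211 kJ/s.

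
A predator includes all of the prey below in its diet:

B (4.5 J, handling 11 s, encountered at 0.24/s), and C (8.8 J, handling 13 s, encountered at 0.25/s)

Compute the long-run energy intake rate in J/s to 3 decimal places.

0.476 J/s

R = Σλ_iE_i / (1 + Σλ_ih_i)
Numerator: 0.24×4.5 + 0.25×8.8 = 3.28
Denominator: 1 + 0.24×11 + 0.25×13 = 6.89
R = 3.28/6.89 = 0.4761 J/s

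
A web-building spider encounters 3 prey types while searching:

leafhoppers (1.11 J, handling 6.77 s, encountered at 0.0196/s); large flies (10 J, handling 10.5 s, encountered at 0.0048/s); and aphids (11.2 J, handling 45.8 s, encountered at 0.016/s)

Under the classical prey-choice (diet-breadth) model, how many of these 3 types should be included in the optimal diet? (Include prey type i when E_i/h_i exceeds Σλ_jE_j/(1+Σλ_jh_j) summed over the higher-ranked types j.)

E/h in descending order: large flies 0.952, aphids 0.245, leafhoppers 0.164 J/s. The optimal diet is the largest prefix of this list for which every included type satisfies E_i/h_i > R on the types above it.
Rate on top 1: 0.0457. aphids: 0.245 > 0.0457 → include.
Rate on top 2: 0.1274. leafhoppers: 0.164 > 0.1274 → include.
Optimal diet: large flies, aphids, leafhoppers — 3 of 3 types.

3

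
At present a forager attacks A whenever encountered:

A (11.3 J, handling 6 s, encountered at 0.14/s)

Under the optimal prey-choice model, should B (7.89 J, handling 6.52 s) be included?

On A alone, R = ΣλE/(1+Σλh) = 1.582/1.84 = 0.8598 J/s.
Profitability of B: 7.89/6.52 = 1.21 J/s.
1.21 > 0.8598, so adding B raises the average — include it.

Yes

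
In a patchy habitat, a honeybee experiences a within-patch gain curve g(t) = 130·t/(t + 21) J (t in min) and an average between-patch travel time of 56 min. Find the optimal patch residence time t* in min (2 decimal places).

34.29 min

By the marginal value theorem, leave when the instantaneous gain rate g'(t) equals the habitat-wide average g(t)/(T + t).
g'(t) = 130·21/(t + 21)². Setting 130·21/(t+21)² = 130t/[(t+21)(56+t)] gives 21(56+t) = t(t+21), so t² = 21×56 = 1176.
t* = √1176 = 34.29 min.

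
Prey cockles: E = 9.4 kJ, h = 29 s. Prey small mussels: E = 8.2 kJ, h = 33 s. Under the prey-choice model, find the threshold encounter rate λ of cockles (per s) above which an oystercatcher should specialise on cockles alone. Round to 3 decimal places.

The zero-one rule: include small mussels iff E₂/h₂ > λE₁/(1+λh₁). Equality gives the switch point.
λE₁h₂ = E₂ + λE₂h₁ ⇒ λ = E₂/(E₁h₂ − E₂h₁) = 8.2/(310.2 − 237.8) = 0.1133 per s.

0.113 per s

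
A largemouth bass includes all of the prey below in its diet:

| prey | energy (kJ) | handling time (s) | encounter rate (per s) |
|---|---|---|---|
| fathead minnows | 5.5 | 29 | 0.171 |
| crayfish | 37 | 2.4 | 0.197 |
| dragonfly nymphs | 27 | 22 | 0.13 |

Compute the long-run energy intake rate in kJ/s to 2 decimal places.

R = Σλ_iE_i / (1 + Σλ_ih_i)
Numerator: 0.171×5.5 + 0.197×37 + 0.13×27 = 11.74
Denominator: 1 + 0.171×29 + 0.197×2.4 + 0.13×22 = 9.292
R = 11.74/9.292 = 1.263 kJ/s

1.26 kJ/s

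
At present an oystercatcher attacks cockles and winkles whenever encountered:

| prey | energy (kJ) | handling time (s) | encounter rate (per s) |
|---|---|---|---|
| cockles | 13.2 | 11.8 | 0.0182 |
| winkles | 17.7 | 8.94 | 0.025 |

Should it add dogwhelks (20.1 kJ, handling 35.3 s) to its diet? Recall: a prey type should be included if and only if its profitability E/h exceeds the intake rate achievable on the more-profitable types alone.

Yes

On cockles and winkles alone, R = ΣλE/(1+Σλh) = 0.6827/1.438 = 0.4747 kJ/s.
dogwhelks: E/h = 20.1/35.3 = 0.5694 kJ/s.
0.5694 > 0.4747, so adding dogwhelks raises the average — include it.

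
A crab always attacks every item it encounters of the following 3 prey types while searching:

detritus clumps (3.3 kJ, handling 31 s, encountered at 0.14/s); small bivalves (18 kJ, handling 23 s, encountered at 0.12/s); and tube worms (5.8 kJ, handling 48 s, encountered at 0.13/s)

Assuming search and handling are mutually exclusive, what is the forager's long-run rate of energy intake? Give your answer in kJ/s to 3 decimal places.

0.235 kJ/s

Energy encountered per unit search time: 0.14×3.3 + 0.12×18 + 0.13×5.8 = 3.376 kJ/s.
Handling time per unit search time: 0.14×31 + 0.12×23 + 0.13×48 = 13.34.
Rate = 3.376/(1 + 13.34) = 0.2354 kJ/s.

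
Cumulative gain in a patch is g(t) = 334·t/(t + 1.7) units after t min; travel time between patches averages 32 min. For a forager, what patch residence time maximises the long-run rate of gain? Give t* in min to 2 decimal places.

7.38 min

Optimal t* satisfies g'(t*) = g(t*)/(T + t*).
g'(t) = 334·1.7/(t + 1.7)². Setting 334·1.7/(t+1.7)² = 334t/[(t+1.7)(32+t)] gives 1.7(32+t) = t(t+1.7), so t² = 1.7×32 = 54.4.
t* = √54.4 = 7.376 min.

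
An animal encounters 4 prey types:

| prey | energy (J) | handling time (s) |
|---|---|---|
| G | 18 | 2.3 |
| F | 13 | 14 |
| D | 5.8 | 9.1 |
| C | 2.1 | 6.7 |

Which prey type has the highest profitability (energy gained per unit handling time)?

G

In descending order of E/h:
G: 18/2.3 = 7.83 J/s
F: 13/14 = 0.929 J/s
D: 5.8/9.1 = 0.637 J/s
C: 2.1/6.7 = 0.313 J/s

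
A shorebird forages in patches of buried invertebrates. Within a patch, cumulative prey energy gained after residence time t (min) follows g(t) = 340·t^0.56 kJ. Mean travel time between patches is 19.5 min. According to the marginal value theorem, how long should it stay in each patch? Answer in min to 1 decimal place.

Maximise g(t)/(T+t): set derivative to zero → g'(t)(T+t) = g(t).
g'(t) = 0.56·340·t^-0.44. Setting 0.56·340·t^-0.44 = 340·t^0.56/(19.5+t) gives 0.56(19.5+t) = t, so 0.44·t = 0.56×19.5.
t* = 0.56×19.5/0.44 = 24.82 min.

24.8 min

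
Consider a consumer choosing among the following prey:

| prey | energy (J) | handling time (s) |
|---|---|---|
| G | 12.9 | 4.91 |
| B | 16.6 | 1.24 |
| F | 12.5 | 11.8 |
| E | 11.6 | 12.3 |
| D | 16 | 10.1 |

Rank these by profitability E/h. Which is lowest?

In descending order of E/h:
B: 16.6/1.24 = 13.4 J/s
G: 12.9/4.91 = 2.63 J/s
D: 16/10.1 = 1.58 J/s
F: 12.5/11.8 = 1.06 J/s
E: 11.6/12.3 = 0.943 J/s

E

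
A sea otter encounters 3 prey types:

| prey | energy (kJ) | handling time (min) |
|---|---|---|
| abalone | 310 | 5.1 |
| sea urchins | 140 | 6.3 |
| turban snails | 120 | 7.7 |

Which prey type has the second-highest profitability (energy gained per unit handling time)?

sea urchins

In descending order of E/h:
abalone: 310/5.1 = 60.8 kJ/min
sea urchins: 140/6.3 = 22.2 kJ/min
turban snails: 120/7.7 = 15.6 kJ/min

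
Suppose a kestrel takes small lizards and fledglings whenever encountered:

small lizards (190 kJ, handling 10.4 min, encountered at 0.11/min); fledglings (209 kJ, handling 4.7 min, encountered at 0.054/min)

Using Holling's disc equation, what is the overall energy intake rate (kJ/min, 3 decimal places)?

13.423 kJ/min

R = Σλ_iE_i / (1 + Σλ_ih_i)
Numerator: 0.11×190 + 0.054×209 = 32.19
Denominator: 1 + 0.11×10.4 + 0.054×4.7 = 2.398
R = 32.19/2.398 = 13.42 kJ/min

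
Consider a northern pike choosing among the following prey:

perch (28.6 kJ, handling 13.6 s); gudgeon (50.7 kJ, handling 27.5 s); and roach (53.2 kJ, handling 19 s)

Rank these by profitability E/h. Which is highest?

roach

In descending order of E/h:
roach: 53.2/19 = 2.8 kJ/s
perch: 28.6/13.6 = 2.1 kJ/s
gudgeon: 50.7/27.5 = 1.84 kJ/s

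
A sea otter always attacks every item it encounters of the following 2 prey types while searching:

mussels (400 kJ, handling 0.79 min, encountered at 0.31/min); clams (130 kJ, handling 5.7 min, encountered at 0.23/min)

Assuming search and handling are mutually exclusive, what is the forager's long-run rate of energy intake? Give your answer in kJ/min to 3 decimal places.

R = (0.31×400 + 0.23×130) / (1 + 0.31×0.79 + 0.23×5.7) = 153.9/2.556 = 60.21 kJ/min.

60.214 kJ/min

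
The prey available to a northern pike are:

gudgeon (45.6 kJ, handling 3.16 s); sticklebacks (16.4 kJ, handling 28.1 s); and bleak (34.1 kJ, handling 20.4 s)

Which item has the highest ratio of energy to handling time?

gudgeon

In descending order of E/h:
gudgeon: 45.6/3.16 = 14.4 kJ/s
bleak: 34.1/20.4 = 1.67 kJ/s
sticklebacks: 16.4/28.1 = 0.584 kJ/s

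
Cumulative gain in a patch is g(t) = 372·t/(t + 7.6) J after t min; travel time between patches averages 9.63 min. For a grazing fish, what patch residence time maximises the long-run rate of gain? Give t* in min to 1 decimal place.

8.6 min

Optimal t* satisfies g'(t*) = g(t*)/(T + t*).
g'(t) = 372·7.6/(t + 7.6)². Setting 372·7.6/(t+7.6)² = 372t/[(t+7.6)(9.63+t)] gives 7.6(9.63+t) = t(t+7.6), so t² = 7.6×9.63 = 73.19.
t* = √73.19 = 8.555 min.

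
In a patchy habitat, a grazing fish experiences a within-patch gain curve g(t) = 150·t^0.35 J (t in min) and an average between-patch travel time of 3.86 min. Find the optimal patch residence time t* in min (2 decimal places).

2.08 min

By the marginal value theorem, leave when the instantaneous gain rate g'(t) equals the habitat-wide average g(t)/(T + t).
g'(t) = 0.35·150·t^-0.65. Setting 0.35·150·t^-0.65 = 150·t^0.35/(3.86+t) gives 0.35(3.86+t) = t, so 0.65·t = 0.35×3.86.
t* = 0.35×3.86/0.65 = 2.078 min.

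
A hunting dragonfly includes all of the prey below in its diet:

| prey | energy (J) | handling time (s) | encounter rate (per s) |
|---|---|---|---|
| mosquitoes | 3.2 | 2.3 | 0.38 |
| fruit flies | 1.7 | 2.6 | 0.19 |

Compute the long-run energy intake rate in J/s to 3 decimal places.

0.650 J/s

Energy encountered per unit search time: 0.38×3.2 + 0.19×1.7 = 1.539 J/s.
Handling time per unit search time: 0.38×2.3 + 0.19×2.6 = 1.368.
Rate = 1.539/(1 + 1.368) = 0.6499 J/s.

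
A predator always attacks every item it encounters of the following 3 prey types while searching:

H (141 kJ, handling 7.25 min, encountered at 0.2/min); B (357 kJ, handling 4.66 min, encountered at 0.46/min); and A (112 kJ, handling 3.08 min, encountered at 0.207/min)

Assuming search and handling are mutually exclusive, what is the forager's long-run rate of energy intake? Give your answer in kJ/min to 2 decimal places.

41.22 kJ/min

Energy encountered per unit search time: 0.2×141 + 0.46×357 + 0.207×112 = 215.6 kJ/min.
Handling time per unit search time: 0.2×7.25 + 0.46×4.66 + 0.207×3.08 = 4.231.
Rate = 215.6/(1 + 4.231) = 41.22 kJ/min.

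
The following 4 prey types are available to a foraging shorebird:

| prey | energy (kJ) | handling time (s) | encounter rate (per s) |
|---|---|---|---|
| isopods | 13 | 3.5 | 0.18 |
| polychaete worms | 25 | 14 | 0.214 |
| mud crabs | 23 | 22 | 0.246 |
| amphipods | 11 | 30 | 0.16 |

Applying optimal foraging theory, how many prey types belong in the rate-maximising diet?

Profitabilities (E/h, kJ/s): isopods 3.71, polychaete worms 1.79, mud crabs 1.05, amphipods 0.367. Add prey in this order while the next type's profitability exceeds the intake rate on those already taken.
Rate on top 1: 1.436. polychaete worms: 1.79 > 1.436 → include.
Rate on top 2: 1.662. mud crabs: 1.05 < 1.662 → exclude; stop.
Optimal diet: isopods, polychaete worms — 2 of 4 types.

2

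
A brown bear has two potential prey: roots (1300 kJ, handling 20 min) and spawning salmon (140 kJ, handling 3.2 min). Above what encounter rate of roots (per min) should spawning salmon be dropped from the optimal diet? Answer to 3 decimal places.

0.103 per min

The zero-one rule: include spawning salmon iff E₂/h₂ > λE₁/(1+λh₁). Equality gives the switch point.
λE₁h₂ = E₂ + λE₂h₁ ⇒ λ = E₂/(E₁h₂ − E₂h₁) = 140/(4160 − 2800) = 0.1029 per min.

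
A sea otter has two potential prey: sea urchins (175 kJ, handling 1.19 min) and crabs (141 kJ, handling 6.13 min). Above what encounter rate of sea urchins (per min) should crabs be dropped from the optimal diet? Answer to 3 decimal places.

0.156 per min

The zero-one rule: include crabs iff E₂/h₂ > λE₁/(1+λh₁). Equality gives the switch point.
λE₁h₂ = E₂ + λE₂h₁ ⇒ λ = E₂/(E₁h₂ − E₂h₁) = 141/(1073 − 167.8) = 0.1558 per min.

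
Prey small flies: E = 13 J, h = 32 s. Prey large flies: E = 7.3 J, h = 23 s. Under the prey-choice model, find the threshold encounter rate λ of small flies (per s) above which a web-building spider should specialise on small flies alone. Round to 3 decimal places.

0.112 per s

At the threshold, the rate on small flies alone equals the profitability of large flies: λ·13/(1 + λ·32) = 7.3/23 = 0.3174.
Rearranging, λ(13 − 0.3174×32) = 0.3174, so λ = 0.3174/2.843 = 0.1116 per s.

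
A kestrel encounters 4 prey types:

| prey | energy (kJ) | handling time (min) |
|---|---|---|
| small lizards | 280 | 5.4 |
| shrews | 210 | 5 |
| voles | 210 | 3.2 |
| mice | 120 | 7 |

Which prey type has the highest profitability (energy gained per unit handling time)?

voles

In descending order of E/h:
voles: 210/3.2 = 65.6 kJ/min
small lizards: 280/5.4 = 51.9 kJ/min
shrews: 210/5 = 42 kJ/min
mice: 120/7 = 17.1 kJ/min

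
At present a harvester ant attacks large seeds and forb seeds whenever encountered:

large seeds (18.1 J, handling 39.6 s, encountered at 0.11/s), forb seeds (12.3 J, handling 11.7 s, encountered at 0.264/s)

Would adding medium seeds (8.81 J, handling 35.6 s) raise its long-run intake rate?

No

On large seeds and forb seeds alone, R = ΣλE/(1+Σλh) = 5.238/8.445 = 0.6203 J/s.
medium seeds: E/h = 8.81/35.6 = 0.2475 J/s.
0.2475 < 0.6203, so adding medium seeds would lower the average — exclude it.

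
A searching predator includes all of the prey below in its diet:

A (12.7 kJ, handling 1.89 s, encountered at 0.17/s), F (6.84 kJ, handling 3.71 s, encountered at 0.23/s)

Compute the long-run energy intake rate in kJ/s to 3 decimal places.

R = Σλ_iE_i / (1 + Σλ_ih_i)
Numerator: 0.17×12.7 + 0.23×6.84 = 3.732
Denominator: 1 + 0.17×1.89 + 0.23×3.71 = 2.175
R = 3.732/2.175 = 1.716 kJ/s

1.716 kJ/s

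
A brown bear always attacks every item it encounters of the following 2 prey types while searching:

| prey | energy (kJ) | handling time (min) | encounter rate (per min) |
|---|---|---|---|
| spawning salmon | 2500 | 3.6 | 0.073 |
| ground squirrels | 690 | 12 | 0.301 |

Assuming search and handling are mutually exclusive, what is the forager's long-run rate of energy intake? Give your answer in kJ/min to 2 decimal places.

Energy encountered per unit search time: 0.073×2500 + 0.301×690 = 390.2 kJ/min.
Handling time per unit search time: 0.073×3.6 + 0.301×12 = 3.875.
Rate = 390.2/(1 + 3.875) = 80.04 kJ/min.

80.04 kJ/min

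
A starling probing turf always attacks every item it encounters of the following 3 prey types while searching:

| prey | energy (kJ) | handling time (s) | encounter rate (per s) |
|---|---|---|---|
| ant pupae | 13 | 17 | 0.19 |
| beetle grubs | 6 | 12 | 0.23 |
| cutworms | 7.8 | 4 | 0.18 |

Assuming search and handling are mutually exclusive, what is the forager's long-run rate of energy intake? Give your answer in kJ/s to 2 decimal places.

0.68 kJ/s

R = Σλ_iE_i / (1 + Σλ_ih_i)
Numerator: 0.19×13 + 0.23×6 + 0.18×7.8 = 5.254
Denominator: 1 + 0.19×17 + 0.23×12 + 0.18×4 = 7.71
R = 5.254/7.71 = 0.6815 kJ/s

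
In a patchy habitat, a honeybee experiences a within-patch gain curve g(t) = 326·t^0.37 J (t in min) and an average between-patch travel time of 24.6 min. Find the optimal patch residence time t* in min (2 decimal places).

14.45 min

By the marginal value theorem, leave when the instantaneous gain rate g'(t) equals the habitat-wide average g(t)/(T + t).
g'(t) = 0.37·326·t^-0.63. Setting 0.37·326·t^-0.63 = 326·t^0.37/(24.6+t) gives 0.37(24.6+t) = t, so 0.63·t = 0.37×24.6.
t* = 0.37×24.6/0.63 = 14.45 min.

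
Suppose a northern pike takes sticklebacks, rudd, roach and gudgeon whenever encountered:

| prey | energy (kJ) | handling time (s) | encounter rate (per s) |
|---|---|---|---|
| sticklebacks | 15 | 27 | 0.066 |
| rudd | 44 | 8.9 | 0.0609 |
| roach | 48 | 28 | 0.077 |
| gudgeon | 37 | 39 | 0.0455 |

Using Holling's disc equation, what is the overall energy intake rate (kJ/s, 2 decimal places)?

1.25 kJ/s

R = (0.066×15 + 0.0609×44 + 0.077×48 + 0.0455×37) / (1 + 0.066×27 + 0.0609×8.9 + 0.077×28 + 0.0455×39) = 9.049/7.255 = 1.247 kJ/s.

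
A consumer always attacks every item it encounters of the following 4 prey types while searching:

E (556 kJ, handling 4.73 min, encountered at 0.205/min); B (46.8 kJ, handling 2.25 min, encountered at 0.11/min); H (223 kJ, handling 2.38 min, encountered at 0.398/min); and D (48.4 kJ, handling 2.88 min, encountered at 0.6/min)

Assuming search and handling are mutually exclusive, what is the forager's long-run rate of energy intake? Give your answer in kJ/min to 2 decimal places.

R = Σλ_iE_i / (1 + Σλ_ih_i)
Numerator: 0.205×556 + 0.11×46.8 + 0.398×223 + 0.6×48.4 = 236.9
Denominator: 1 + 0.205×4.73 + 0.11×2.25 + 0.398×2.38 + 0.6×2.88 = 4.892
R = 236.9/4.892 = 48.43 kJ/min

48.43 kJ/min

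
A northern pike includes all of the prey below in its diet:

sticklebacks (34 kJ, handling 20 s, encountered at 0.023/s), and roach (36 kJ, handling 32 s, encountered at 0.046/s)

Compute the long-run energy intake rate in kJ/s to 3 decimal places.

0.832 kJ/s

R = (0.023×34 + 0.046×36) / (1 + 0.023×20 + 0.046×32) = 2.438/2.932 = 0.8315 kJ/s.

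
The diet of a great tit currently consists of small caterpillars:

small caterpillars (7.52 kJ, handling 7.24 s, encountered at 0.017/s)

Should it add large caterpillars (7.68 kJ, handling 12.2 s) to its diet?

Intake rate on the current diet: R = (0.017×7.52) / (1 + 0.017×7.24) = 0.1278/1.123 = 0.1138 kJ/s.
large caterpillars: E/h = 7.68/12.2 = 0.6295 kJ/s.
Since 0.6295 > R, including large caterpillars increases the long-run rate.

Yes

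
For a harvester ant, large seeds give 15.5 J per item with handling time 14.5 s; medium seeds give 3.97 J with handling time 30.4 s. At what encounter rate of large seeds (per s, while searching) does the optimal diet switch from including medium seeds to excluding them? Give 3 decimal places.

0.010 per s

Drop medium seeds once their profitability E₂/h₂ falls below the rate achievable on large seeds alone: E₂/h₂ = λE₁/(1 + λh₁).
Solve for λ: λE₁h₂ = E₂(1 + λh₁) → λ(E₁h₂ − E₂h₁) = E₂ → λ = E₂/(E₁h₂ − E₂h₁).
λ = 3.97/(15.5×30.4 − 3.97×14.5) = 3.97/413.6 = 0.009598 per s.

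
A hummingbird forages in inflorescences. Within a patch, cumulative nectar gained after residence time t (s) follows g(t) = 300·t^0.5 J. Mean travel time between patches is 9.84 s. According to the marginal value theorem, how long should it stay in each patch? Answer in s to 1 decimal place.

9.8 s

Optimal t* satisfies g'(t*) = g(t*)/(T + t*).
g'(t) = 0.5·300·t^-0.5. Setting 0.5·300·t^-0.5 = 300·t^0.5/(9.84+t) gives 0.5(9.84+t) = t, so 0.50·t = 0.5×9.84.
t* = 0.5×9.84/0.50 = 9.84 s.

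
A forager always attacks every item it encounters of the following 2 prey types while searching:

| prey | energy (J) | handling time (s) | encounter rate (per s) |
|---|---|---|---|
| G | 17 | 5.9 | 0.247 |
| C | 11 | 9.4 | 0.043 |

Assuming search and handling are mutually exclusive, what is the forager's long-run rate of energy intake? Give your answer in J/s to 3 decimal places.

1.633 J/s

R = Σλ_iE_i / (1 + Σλ_ih_i)
Numerator: 0.247×17 + 0.043×11 = 4.672
Denominator: 1 + 0.247×5.9 + 0.043×9.4 = 2.861
R = 4.672/2.861 = 1.633 J/s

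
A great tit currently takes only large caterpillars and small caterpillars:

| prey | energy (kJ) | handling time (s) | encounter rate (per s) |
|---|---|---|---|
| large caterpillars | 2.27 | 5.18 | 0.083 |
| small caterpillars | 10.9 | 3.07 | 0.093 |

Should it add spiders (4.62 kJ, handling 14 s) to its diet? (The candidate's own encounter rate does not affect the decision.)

No

Current rate: (0.083×2.27 + 0.093×10.9)/(1 + 0.083×5.18 + 0.093×3.07) = 0.7008 kJ/s.
Profitability of spiders: 4.62/14 = 0.33 kJ/s.
Since 0.33 < R, time spent handling spiders is better spent searching.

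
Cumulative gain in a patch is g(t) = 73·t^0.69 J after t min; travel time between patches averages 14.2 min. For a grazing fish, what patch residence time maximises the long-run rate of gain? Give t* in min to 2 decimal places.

31.61 min

Maximise g(t)/(T+t): set derivative to zero → g'(t)(T+t) = g(t).
g'(t) = 0.69·73·t^-0.31. Setting 0.69·73·t^-0.31 = 73·t^0.69/(14.2+t) gives 0.69(14.2+t) = t, so 0.31·t = 0.69×14.2.
t* = 0.69×14.2/0.31 = 31.61 min.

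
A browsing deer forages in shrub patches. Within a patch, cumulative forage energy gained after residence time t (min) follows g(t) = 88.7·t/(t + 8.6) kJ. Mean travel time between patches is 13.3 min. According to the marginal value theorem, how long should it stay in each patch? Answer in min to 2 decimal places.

10.69 min

Optimal t* satisfies g'(t*) = g(t*)/(T + t*).
g'(t) = 88.7·8.6/(t + 8.6)². Setting 88.7·8.6/(t+8.6)² = 88.7t/[(t+8.6)(13.3+t)] gives 8.6(13.3+t) = t(t+8.6), so t² = 8.6×13.3 = 114.4.
t* = √114.4 = 10.69 min.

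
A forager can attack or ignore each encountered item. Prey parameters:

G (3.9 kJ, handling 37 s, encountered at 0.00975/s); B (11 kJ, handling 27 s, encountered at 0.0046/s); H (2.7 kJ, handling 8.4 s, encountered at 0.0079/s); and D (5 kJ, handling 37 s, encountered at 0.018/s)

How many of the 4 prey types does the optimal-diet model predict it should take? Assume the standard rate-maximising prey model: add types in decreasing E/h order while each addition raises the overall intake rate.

4

Rank by E/h (kJ/s): B 0.407, H 0.321, D 0.135, G 0.105. Include each in turn until the next type's E/h falls below the running intake rate.
Rate on top 1: 0.04501. H: 0.321 > 0.04501 → include.
Rate on top 2: 0.06042. D: 0.135 > 0.06042 → include.
Rate on top 3: 0.08722. G: 0.105 > 0.08722 → include.
Optimal diet: B, H, D, G — 4 of 4 types.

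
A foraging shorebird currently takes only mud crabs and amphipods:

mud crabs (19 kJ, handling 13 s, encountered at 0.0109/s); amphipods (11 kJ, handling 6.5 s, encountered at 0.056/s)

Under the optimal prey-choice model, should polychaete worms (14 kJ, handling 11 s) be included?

Current rate: (0.0109×19 + 0.056×11)/(1 + 0.0109×13 + 0.056×6.5) = 0.5467 kJ/s.
Profitability of polychaete worms: 14/11 = 1.273 kJ/s.
Since 1.273 > R, including polychaete worms increases the long-run rate.

Yes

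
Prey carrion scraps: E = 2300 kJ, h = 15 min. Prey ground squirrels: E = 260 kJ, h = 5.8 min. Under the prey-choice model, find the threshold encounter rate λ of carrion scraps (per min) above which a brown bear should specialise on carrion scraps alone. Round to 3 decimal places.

0.028 per min

The zero-one rule: include ground squirrels iff E₂/h₂ > λE₁/(1+λh₁). Equality gives the switch point.
λE₁h₂ = E₂ + λE₂h₁ ⇒ λ = E₂/(E₁h₂ − E₂h₁) = 260/(1.334e+04 − 3900) = 0.02754 per min.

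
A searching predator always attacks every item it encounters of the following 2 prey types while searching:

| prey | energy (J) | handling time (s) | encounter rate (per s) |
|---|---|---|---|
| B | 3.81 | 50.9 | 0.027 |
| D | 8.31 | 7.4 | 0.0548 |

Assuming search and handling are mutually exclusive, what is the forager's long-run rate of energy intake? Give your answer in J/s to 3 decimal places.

0.201 J/s

R = (0.027×3.81 + 0.0548×8.31) / (1 + 0.027×50.9 + 0.0548×7.4) = 0.5583/2.78 = 0.2008 J/s.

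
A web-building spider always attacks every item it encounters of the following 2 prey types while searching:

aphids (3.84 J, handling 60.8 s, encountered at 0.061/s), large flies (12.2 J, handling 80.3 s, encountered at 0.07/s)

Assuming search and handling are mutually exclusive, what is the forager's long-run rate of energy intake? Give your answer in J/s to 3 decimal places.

0.105 J/s

Energy encountered per unit search time: 0.061×3.84 + 0.07×12.2 = 1.088 J/s.
Handling time per unit search time: 0.061×60.8 + 0.07×80.3 = 9.33.
Rate = 1.088/(1 + 9.33) = 0.1053 J/s.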